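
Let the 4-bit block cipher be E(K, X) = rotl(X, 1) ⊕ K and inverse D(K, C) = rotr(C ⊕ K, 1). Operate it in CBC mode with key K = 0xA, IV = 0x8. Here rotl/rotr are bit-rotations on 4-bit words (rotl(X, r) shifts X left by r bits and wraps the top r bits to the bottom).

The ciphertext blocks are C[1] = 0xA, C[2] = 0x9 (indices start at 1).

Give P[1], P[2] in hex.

CBC decryption: P_i = D(K, C_i) ⊕ C_{i−1}, with C_{0} = IV.
P[1]: D(K, 0xA) = 0x0; 0x0 ⊕ 0x8 = 0x8.
P[2]: D(K, 0x9) = 0x9; 0x9 ⊕ 0xA = 0x3.

P[1] = 0x8, P[2] = 0x3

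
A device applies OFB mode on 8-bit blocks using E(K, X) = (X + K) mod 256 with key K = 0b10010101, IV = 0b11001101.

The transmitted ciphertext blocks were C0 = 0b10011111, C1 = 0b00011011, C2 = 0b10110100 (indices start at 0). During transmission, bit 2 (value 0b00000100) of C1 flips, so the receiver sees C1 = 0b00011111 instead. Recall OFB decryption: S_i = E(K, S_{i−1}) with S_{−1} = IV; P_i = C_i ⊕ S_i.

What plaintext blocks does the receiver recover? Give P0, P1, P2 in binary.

P0 = 0b11111101, P1 = 0b11101000, P2 = 0b00111000

Only C1 changed, to 0b00011111. In OFB, a change in C_i flips the same bit in P_i only; the keystream is unaffected. Decrypting the received ciphertext:
P0: S = E(K, 0b11001101) = 0b01100010; 0b10011111 ⊕ 0b01100010 = 0b11111101.
P1: S = E(K, 0b01100010) = 0b11110111; 0b00011111 ⊕ 0b11110111 = 0b11101000.
P2: S = E(K, 0b11110111) = 0b10001100; 0b10110100 ⊕ 0b10001100 = 0b00111000.
Blocks that differ from the original plaintext: P1.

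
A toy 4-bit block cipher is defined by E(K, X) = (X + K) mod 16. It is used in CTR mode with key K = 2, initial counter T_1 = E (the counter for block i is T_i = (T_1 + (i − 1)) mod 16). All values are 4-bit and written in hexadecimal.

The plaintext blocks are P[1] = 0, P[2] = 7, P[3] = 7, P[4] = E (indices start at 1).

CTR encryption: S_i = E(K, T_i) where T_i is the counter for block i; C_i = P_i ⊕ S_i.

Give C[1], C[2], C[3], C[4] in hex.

C[1]: T = E, S = E(K, T) = 0; 0 ⊕ 0 = 0.
C[2]: T = F, S = E(K, T) = 1; 7 ⊕ 1 = 6.
C[3]: T = 0, S = E(K, T) = 2; 7 ⊕ 2 = 5.
C[4]: T = 1, S = E(K, T) = 3; E ⊕ 3 = D.

C[1] = 0, C[2] = 6, C[3] = 5, C[4] = D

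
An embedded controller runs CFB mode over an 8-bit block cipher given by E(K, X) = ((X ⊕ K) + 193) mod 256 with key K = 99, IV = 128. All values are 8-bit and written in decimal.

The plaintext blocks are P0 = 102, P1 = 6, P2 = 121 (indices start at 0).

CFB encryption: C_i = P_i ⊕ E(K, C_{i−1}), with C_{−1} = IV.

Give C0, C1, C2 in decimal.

C0: E(K, 128) = 164; 102 ⊕ 164 = 194.
C1: E(K, 194) = 98; 6 ⊕ 98 = 100.
C2: E(K, 100) = 200; 121 ⊕ 200 = 177.

C0 = 194, C1 = 100, C2 = 177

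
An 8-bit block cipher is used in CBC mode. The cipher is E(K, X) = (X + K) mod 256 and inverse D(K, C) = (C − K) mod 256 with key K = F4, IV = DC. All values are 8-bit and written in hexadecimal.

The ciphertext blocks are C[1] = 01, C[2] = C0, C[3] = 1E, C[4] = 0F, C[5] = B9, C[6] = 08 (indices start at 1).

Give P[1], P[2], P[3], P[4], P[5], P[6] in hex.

P[1] = D1, P[2] = CD, P[3] = EA, P[4] = 05, P[5] = CA, P[6] = AD

CBC decryption: P_i = D(K, C_i) ⊕ C_{i−1}, with C_{0} = IV.
P[1]: D(K, 01) = 0D; 0D ⊕ DC = D1.
P[2]: D(K, C0) = CC; CC ⊕ 01 = CD.
P[3]: D(K, 1E) = 2A; 2A ⊕ C0 = EA.
P[4]: D(K, 0F) = 1B; 1B ⊕ 1E = 05.
P[5]: D(K, B9) = C5; C5 ⊕ 0F = CA.
P[6]: D(K, 08) = 14; 14 ⊕ B9 = AD.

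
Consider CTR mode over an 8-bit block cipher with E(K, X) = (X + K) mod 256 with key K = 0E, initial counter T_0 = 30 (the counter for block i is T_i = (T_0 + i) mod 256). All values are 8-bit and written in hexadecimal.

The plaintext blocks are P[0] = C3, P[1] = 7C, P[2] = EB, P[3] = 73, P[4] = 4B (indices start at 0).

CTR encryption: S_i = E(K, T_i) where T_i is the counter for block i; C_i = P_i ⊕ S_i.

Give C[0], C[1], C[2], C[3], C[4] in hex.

C[0] = FD, C[1] = 43, C[2] = AB, C[3] = 32, C[4] = 09

C[0]: T = 30, S = E(K, T) = 3E; C3 ⊕ 3E = FD.
C[1]: T = 31, S = E(K, T) = 3F; 7C ⊕ 3F = 43.
C[2]: T = 32, S = E(K, T) = 40; EB ⊕ 40 = AB.
C[3]: T = 33, S = E(K, T) = 41; 73 ⊕ 41 = 32.
C[4]: T = 34, S = E(K, T) = 42; 4B ⊕ 42 = 09.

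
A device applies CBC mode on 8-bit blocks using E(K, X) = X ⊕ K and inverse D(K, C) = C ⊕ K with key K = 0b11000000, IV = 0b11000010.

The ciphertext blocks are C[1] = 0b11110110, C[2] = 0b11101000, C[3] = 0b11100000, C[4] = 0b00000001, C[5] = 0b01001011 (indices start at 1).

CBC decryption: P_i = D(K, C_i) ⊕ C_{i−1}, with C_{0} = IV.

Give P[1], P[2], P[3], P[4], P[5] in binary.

P[1]: D(K, 0b11110110) = 0b00110110; 0b00110110 ⊕ 0b11000010 = 0b11110100.
P[2]: D(K, 0b11101000) = 0b00101000; 0b00101000 ⊕ 0b11110110 = 0b11011110.
P[3]: D(K, 0b11100000) = 0b00100000; 0b00100000 ⊕ 0b11101000 = 0b11001000.
P[4]: D(K, 0b00000001) = 0b11000001; 0b11000001 ⊕ 0b11100000 = 0b00100001.
P[5]: D(K, 0b01001011) = 0b10001011; 0b10001011 ⊕ 0b00000001 = 0b10001010.

P[1] = 0b11110100, P[2] = 0b11011110, P[3] = 0b11001000, P[4] = 0b00100001, P[5] = 0b10001010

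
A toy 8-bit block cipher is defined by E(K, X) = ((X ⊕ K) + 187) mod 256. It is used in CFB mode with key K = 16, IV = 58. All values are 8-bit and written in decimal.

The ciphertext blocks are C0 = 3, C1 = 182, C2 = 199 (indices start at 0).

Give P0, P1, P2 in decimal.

CFB decryption: P_i = C_i ⊕ E(K, C_{i−1}), with C_{−1} = IV.
P0: E(K, 58) = 229; 3 ⊕ 229 = 230.
P1: E(K, 3) = 206; 182 ⊕ 206 = 120.
P2: E(K, 182) = 97; 199 ⊕ 97 = 166.

P0 = 230, P1 = 120, P2 = 166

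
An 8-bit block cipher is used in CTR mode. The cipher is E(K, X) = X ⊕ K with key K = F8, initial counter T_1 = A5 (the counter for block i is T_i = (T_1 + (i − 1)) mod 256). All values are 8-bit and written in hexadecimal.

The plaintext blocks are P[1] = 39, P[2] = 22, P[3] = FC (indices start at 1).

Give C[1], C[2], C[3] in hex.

CTR encryption: S_i = E(K, T_i) where T_i is the counter for block i; C_i = P_i ⊕ S_i.
C[1]: T = A5, S = E(K, T) = 5D; 39 ⊕ 5D = 64.
C[2]: T = A6, S = E(K, T) = 5E; 22 ⊕ 5E = 7C.
C[3]: T = A7, S = E(K, T) = 5F; FC ⊕ 5F = A3.

C[1] = 64, C[2] = 7C, C[3] = A3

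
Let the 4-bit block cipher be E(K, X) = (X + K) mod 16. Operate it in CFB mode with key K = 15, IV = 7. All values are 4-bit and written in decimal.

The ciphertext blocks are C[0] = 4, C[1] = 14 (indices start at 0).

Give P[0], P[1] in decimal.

CFB decryption: P_i = C_i ⊕ E(K, C_{i−1}), with C_{−1} = IV.
P[0]: E(K, 7) = 6; 4 ⊕ 6 = 2.
P[1]: E(K, 4) = 3; 14 ⊕ 3 = 13.

P[0] = 2, P[1] = 13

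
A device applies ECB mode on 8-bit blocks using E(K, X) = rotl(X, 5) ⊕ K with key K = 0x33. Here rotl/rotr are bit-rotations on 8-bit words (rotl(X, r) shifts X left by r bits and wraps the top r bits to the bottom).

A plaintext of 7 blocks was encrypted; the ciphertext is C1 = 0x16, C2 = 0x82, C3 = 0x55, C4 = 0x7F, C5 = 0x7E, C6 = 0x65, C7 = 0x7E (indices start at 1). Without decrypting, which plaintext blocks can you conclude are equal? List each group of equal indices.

P5 = P7

ECB encrypts each block independently with the same key, so equal ciphertext blocks imply equal plaintext blocks.
C5 = C7 = 0x7E, so P5 = P7.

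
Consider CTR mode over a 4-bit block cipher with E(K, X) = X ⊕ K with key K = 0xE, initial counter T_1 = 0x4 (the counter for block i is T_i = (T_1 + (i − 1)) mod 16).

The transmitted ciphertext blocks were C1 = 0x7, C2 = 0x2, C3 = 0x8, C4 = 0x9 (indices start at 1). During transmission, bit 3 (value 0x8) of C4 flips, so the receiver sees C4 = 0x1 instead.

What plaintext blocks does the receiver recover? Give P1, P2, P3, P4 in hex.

P1 = 0xD, P2 = 0x9, P3 = 0x0, P4 = 0x8

CTR decryption: S_i = E(K, T_i) where T_i is the counter for block i; P_i = C_i ⊕ S_i.
Only C4 changed, to 0x1. In CTR, a change in C_i flips the same bit in P_i only; the keystream is unaffected. Decrypting the received ciphertext:
P1: T = 0x4, S = E(K, T) = 0xA; 0x7 ⊕ 0xA = 0xD.
P2: T = 0x5, S = E(K, T) = 0xB; 0x2 ⊕ 0xB = 0x9.
P3: T = 0x6, S = E(K, T) = 0x8; 0x8 ⊕ 0x8 = 0x0.
P4: T = 0x7, S = E(K, T) = 0x9; 0x1 ⊕ 0x9 = 0x8.
Blocks that differ from the original plaintext: P4.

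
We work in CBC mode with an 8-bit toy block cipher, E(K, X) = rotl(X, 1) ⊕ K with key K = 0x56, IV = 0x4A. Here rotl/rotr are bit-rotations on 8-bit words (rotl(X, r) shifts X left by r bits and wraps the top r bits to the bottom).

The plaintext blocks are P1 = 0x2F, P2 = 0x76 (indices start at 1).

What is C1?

CBC encryption: C_i = E(K, P_i ⊕ C_{i−1}), with C_{0} = IV.
C1: P1 ⊕ 0x4A = 0x65; E(K, 0x65) = 0x9C.

C1 = 0x9C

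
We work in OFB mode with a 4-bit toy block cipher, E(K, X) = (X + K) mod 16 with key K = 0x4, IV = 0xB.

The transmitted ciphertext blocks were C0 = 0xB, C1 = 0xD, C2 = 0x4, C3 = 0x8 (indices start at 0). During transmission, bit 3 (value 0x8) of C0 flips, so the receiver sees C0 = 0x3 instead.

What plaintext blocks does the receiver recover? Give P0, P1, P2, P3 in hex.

OFB decryption: S_i = E(K, S_{i−1}) with S_{−1} = IV; P_i = C_i ⊕ S_i.
Only C0 changed, to 0x3. In OFB, a change in C_i flips the same bit in P_i only; the keystream is unaffected. Decrypting the received ciphertext:
P0: S = E(K, 0xB) = 0xF; 0x3 ⊕ 0xF = 0xC.
P1: S = E(K, 0xF) = 0x3; 0xD ⊕ 0x3 = 0xE.
P2: S = E(K, 0x3) = 0x7; 0x4 ⊕ 0x7 = 0x3.
P3: S = E(K, 0x7) = 0xB; 0x8 ⊕ 0xB = 0x3.
Blocks that differ from the original plaintext: P0.

P0 = 0xC, P1 = 0xE, P2 = 0x3, P3 = 0x3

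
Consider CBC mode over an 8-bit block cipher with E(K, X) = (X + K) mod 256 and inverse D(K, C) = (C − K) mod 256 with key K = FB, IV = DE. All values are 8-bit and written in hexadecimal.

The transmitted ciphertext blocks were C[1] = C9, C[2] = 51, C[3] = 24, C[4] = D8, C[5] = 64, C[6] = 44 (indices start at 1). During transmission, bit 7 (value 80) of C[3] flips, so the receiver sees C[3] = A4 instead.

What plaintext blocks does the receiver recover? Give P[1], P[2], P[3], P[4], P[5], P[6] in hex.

P[1] = 10, P[2] = 9F, P[3] = F8, P[4] = 79, P[5] = B1, P[6] = 2D

CBC decryption: P_i = D(K, C_i) ⊕ C_{i−1}, with C_{0} = IV.
Only C[3] changed, to A4. In CBC, a change in C_i garbles P_i and flips the same bit in P_{i+1}. Decrypting the received ciphertext:
P[1]: D(K, C9) = CE; CE ⊕ DE = 10.
P[2]: D(K, 51) = 56; 56 ⊕ C9 = 9F.
P[3]: D(K, A4) = A9; A9 ⊕ 51 = F8.
P[4]: D(K, D8) = DD; DD ⊕ A4 = 79.
P[5]: D(K, 64) = 69; 69 ⊕ D8 = B1.
P[6]: D(K, 44) = 49; 49 ⊕ 64 = 2D.
Blocks that differ from the original plaintext: P[3], P[4].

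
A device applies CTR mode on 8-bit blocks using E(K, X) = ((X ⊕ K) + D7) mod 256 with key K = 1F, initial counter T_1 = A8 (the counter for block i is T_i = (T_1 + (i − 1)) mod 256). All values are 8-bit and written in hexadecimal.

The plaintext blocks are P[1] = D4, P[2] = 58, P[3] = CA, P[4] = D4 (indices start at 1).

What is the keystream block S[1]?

CTR encryption: S_i = E(K, T_i) where T_i is the counter for block i; C_i = P_i ⊕ S_i.
C[1]: T = A8, S = E(K, T) = 8E; D4 ⊕ 8E = 5A.
So S[1] = 8E.

8E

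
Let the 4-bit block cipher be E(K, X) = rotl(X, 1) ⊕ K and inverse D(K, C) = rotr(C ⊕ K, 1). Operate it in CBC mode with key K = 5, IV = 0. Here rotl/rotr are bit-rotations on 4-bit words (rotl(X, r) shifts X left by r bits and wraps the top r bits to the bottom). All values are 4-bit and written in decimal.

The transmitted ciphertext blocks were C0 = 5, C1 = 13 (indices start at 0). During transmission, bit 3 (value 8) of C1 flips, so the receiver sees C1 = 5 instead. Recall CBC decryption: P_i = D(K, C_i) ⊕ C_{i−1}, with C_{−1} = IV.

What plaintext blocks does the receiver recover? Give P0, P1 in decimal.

P0 = 0, P1 = 5

Only C1 changed, to 5. In CBC, a change in C_i garbles P_i and flips the same bit in P_{i+1}. Decrypting the received ciphertext:
P0: D(K, 5) = 0; 0 ⊕ 0 = 0.
P1: D(K, 5) = 0; 0 ⊕ 5 = 5.
Blocks that differ from the original plaintext: P1.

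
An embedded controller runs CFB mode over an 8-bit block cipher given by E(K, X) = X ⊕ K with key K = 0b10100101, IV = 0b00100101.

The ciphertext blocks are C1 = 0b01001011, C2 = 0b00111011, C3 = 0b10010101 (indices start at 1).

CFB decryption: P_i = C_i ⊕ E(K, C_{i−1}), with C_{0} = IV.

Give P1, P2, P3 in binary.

P1: E(K, 0b00100101) = 0b10000000; 0b01001011 ⊕ 0b10000000 = 0b11001011.
P2: E(K, 0b01001011) = 0b11101110; 0b00111011 ⊕ 0b11101110 = 0b11010101.
P3: E(K, 0b00111011) = 0b10011110; 0b10010101 ⊕ 0b10011110 = 0b00001011.

P1 = 0b11001011, P2 = 0b11010101, P3 = 0b00001011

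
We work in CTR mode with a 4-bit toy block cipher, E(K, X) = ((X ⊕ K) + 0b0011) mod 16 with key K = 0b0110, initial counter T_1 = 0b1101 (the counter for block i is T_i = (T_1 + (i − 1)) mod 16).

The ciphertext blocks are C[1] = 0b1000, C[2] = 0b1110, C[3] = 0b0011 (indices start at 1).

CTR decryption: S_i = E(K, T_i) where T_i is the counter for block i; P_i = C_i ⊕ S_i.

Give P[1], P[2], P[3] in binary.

P[1] = 0b0110, P[2] = 0b0101, P[3] = 0b1111

P[1]: T = 0b1101, S = E(K, T) = 0b1110; 0b1000 ⊕ 0b1110 = 0b0110.
P[2]: T = 0b1110, S = E(K, T) = 0b1011; 0b1110 ⊕ 0b1011 = 0b0101.
P[3]: T = 0b1111, S = E(K, T) = 0b1100; 0b0011 ⊕ 0b1100 = 0b1111.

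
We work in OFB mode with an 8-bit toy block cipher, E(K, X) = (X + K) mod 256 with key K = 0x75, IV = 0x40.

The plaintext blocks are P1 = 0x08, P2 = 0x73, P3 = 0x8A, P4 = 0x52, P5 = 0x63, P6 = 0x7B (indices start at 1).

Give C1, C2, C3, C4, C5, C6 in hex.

C1 = 0xBD, C2 = 0x59, C3 = 0x15, C4 = 0x46, C5 = 0xEA, C6 = 0x85

OFB encryption: S_i = E(K, S_{i−1}) with S_{0} = IV; C_i = P_i ⊕ S_i.
C1: S = E(K, 0x40) = 0xB5; 0x08 ⊕ 0xB5 = 0xBD.
C2: S = E(K, 0xB5) = 0x2A; 0x73 ⊕ 0x2A = 0x59.
C3: S = E(K, 0x2A) = 0x9F; 0x8A ⊕ 0x9F = 0x15.
C4: S = E(K, 0x9F) = 0x14; 0x52 ⊕ 0x14 = 0x46.
C5: S = E(K, 0x14) = 0x89; 0x63 ⊕ 0x89 = 0xEA.
C6: S = E(K, 0x89) = 0xFE; 0x7B ⊕ 0xFE = 0x85.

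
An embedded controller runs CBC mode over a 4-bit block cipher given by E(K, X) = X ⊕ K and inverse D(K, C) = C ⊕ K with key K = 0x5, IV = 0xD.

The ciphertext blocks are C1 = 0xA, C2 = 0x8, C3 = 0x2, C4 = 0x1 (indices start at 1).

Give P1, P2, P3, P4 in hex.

P1 = 0x2, P2 = 0x7, P3 = 0xF, P4 = 0x6

CBC decryption: P_i = D(K, C_i) ⊕ C_{i−1}, with C_{0} = IV.
P1: D(K, 0xA) = 0xF; 0xF ⊕ 0xD = 0x2.
P2: D(K, 0x8) = 0xD; 0xD ⊕ 0xA = 0x7.
P3: D(K, 0x2) = 0x7; 0x7 ⊕ 0x8 = 0xF.
P4: D(K, 0x1) = 0x4; 0x4 ⊕ 0x2 = 0x6.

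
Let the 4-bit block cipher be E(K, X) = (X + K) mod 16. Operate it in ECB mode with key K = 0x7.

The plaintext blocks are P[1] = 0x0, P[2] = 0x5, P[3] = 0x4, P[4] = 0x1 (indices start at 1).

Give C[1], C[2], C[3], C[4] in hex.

C[1] = 0x7, C[2] = 0xC, C[3] = 0xB, C[4] = 0x8

ECB encryption: C_i = E(K, P_i).
C[1]: E(K, 0x0) = 0x7.
C[2]: E(K, 0x5) = 0xC.
C[3]: E(K, 0x4) = 0xB.
C[4]: E(K, 0x1) = 0x8.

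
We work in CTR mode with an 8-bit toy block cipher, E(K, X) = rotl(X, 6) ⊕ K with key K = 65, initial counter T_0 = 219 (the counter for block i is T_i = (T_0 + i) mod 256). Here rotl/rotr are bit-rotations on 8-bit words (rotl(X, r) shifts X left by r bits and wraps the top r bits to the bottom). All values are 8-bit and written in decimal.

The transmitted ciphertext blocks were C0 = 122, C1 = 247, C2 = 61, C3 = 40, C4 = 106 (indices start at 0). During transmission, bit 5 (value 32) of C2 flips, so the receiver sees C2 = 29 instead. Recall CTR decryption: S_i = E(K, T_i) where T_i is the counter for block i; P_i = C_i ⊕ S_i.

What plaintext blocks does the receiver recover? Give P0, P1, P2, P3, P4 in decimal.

Only C2 changed, to 29. In CTR, a change in C_i flips the same bit in P_i only; the keystream is unaffected. Decrypting the received ciphertext:
P0: T = 219, S = E(K, T) = 183; 122 ⊕ 183 = 205.
P1: T = 220, S = E(K, T) = 118; 247 ⊕ 118 = 129.
P2: T = 221, S = E(K, T) = 54; 29 ⊕ 54 = 43.
P3: T = 222, S = E(K, T) = 246; 40 ⊕ 246 = 222.
P4: T = 223, S = E(K, T) = 182; 106 ⊕ 182 = 220.
Blocks that differ from the original plaintext: P2.

P0 = 205, P1 = 129, P2 = 43, P3 = 222, P4 = 220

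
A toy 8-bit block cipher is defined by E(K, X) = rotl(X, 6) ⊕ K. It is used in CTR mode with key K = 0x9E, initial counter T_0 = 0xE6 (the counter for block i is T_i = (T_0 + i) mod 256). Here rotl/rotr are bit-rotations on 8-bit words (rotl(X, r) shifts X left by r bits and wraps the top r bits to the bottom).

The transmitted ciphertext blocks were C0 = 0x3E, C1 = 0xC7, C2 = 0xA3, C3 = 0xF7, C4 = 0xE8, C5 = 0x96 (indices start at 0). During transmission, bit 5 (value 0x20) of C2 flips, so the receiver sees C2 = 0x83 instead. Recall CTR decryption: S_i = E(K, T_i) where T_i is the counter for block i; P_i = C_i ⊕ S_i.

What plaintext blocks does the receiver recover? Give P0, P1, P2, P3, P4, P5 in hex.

P0 = 0x19, P1 = 0xA0, P2 = 0x27, P3 = 0x13, P4 = 0xCC, P5 = 0xF2

Only C2 changed, to 0x83. In CTR, a change in C_i flips the same bit in P_i only; the keystream is unaffected. Decrypting the received ciphertext:
P0: T = 0xE6, S = E(K, T) = 0x27; 0x3E ⊕ 0x27 = 0x19.
P1: T = 0xE7, S = E(K, T) = 0x67; 0xC7 ⊕ 0x67 = 0xA0.
P2: T = 0xE8, S = E(K, T) = 0xA4; 0x83 ⊕ 0xA4 = 0x27.
P3: T = 0xE9, S = E(K, T) = 0xE4; 0xF7 ⊕ 0xE4 = 0x13.
P4: T = 0xEA, S = E(K, T) = 0x24; 0xE8 ⊕ 0x24 = 0xCC.
P5: T = 0xEB, S = E(K, T) = 0x64; 0x96 ⊕ 0x64 = 0xF2.
Blocks that differ from the original plaintext: P2.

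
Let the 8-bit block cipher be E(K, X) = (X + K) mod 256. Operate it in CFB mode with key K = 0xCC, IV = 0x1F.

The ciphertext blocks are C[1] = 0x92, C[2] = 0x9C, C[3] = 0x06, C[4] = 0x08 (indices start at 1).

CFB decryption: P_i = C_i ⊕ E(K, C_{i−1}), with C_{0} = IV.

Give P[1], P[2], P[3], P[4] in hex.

P[1]: E(K, 0x1F) = 0xEB; 0x92 ⊕ 0xEB = 0x79.
P[2]: E(K, 0x92) = 0x5E; 0x9C ⊕ 0x5E = 0xC2.
P[3]: E(K, 0x9C) = 0x68; 0x06 ⊕ 0x68 = 0x6E.
P[4]: E(K, 0x06) = 0xD2; 0x08 ⊕ 0xD2 = 0xDA.

P[1] = 0x79, P[2] = 0xC2, P[3] = 0x6E, P[4] = 0xDA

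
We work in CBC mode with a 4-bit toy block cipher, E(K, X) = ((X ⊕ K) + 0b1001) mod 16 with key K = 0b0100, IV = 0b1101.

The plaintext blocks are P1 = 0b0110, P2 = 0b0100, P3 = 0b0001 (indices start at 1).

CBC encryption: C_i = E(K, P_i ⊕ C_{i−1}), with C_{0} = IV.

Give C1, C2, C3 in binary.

C1 = 0b1000, C2 = 0b0001, C3 = 0b1101

C1: P1 ⊕ 0b1101 = 0b1011; E(K, 0b1011) = 0b1000.
C2: P2 ⊕ 0b1000 = 0b1100; E(K, 0b1100) = 0b0001.
C3: P3 ⊕ 0b0001 = 0b0000; E(K, 0b0000) = 0b1101.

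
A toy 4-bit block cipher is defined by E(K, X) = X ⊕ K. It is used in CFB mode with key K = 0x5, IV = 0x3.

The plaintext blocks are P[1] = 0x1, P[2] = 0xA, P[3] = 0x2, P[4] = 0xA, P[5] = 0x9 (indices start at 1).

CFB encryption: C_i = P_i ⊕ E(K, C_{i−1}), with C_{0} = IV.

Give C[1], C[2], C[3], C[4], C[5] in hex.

C[1] = 0x7, C[2] = 0x8, C[3] = 0xF, C[4] = 0x0, C[5] = 0xC

C[1]: E(K, 0x3) = 0x6; 0x1 ⊕ 0x6 = 0x7.
C[2]: E(K, 0x7) = 0x2; 0xA ⊕ 0x2 = 0x8.
C[3]: E(K, 0x8) = 0xD; 0x2 ⊕ 0xD = 0xF.
C[4]: E(K, 0xF) = 0xA; 0xA ⊕ 0xA = 0x0.
C[5]: E(K, 0x0) = 0x5; 0x9 ⊕ 0x5 = 0xC.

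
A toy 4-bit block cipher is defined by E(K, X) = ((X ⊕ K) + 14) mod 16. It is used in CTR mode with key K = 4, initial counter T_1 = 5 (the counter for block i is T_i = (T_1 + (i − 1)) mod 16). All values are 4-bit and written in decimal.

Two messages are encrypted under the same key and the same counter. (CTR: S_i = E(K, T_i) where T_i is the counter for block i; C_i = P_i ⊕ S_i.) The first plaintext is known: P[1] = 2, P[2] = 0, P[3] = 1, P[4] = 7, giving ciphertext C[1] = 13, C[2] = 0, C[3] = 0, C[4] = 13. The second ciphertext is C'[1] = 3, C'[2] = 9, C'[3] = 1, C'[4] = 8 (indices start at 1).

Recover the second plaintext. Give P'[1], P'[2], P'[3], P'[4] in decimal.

P'[1] = 12, P'[2] = 9, P'[3] = 0, P'[4] = 2

In CTR with a reused counter, both messages share the same keystream S_i, so C_i ⊕ C'_i = P_i ⊕ P'_i and thus P'_i = P_i ⊕ C_i ⊕ C'_i.
P'[1]: 2 ⊕ 13 ⊕ 3 = 12.
P'[2]: 0 ⊕ 0 ⊕ 9 = 9.
P'[3]: 1 ⊕ 0 ⊕ 1 = 0.
P'[4]: 7 ⊕ 13 ⊕ 8 = 2.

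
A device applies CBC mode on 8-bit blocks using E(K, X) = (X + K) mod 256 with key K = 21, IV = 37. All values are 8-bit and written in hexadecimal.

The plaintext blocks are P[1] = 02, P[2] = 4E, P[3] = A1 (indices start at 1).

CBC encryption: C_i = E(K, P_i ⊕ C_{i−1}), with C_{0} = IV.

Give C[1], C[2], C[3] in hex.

C[1]: P[1] ⊕ 37 = 35; E(K, 35) = 56.
C[2]: P[2] ⊕ 56 = 18; E(K, 18) = 39.
C[3]: P[3] ⊕ 39 = 98; E(K, 98) = B9.

C[1] = 56, C[2] = 39, C[3] = B9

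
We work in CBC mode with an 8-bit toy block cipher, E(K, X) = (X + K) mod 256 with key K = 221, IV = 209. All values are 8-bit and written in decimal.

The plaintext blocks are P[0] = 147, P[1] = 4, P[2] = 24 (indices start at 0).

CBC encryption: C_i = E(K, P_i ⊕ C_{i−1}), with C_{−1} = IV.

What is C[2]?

C[2] = 189

C[0]: P[0] ⊕ 209 = 66; E(K, 66) = 31.
C[1]: P[1] ⊕ 31 = 27; E(K, 27) = 248.
C[2]: P[2] ⊕ 248 = 224; E(K, 224) = 189.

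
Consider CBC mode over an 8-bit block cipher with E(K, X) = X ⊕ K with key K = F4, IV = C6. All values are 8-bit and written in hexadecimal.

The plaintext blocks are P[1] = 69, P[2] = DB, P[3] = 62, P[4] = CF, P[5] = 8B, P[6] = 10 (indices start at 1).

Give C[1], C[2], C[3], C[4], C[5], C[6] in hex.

CBC encryption: C_i = E(K, P_i ⊕ C_{i−1}), with C_{0} = IV.
C[1]: P[1] ⊕ C6 = AF; E(K, AF) = 5B.
C[2]: P[2] ⊕ 5B = 80; E(K, 80) = 74.
C[3]: P[3] ⊕ 74 = 16; E(K, 16) = E2.
C[4]: P[4] ⊕ E2 = 2D; E(K, 2D) = D9.
C[5]: P[5] ⊕ D9 = 52; E(K, 52) = A6.
C[6]: P[6] ⊕ A6 = B6; E(K, B6) = 42.

C[1] = 5B, C[2] = 74, C[3] = E2, C[4] = D9, C[5] = A6, C[6] = 42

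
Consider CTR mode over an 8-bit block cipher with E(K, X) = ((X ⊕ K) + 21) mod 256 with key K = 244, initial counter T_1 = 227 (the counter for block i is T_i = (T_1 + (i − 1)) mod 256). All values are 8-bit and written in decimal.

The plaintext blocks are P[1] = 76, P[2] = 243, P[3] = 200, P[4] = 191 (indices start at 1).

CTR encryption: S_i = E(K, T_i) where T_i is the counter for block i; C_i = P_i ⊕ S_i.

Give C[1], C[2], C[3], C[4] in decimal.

C[1]: T = 227, S = E(K, T) = 44; 76 ⊕ 44 = 96.
C[2]: T = 228, S = E(K, T) = 37; 243 ⊕ 37 = 214.
C[3]: T = 229, S = E(K, T) = 38; 200 ⊕ 38 = 238.
C[4]: T = 230, S = E(K, T) = 39; 191 ⊕ 39 = 152.

C[1] = 96, C[2] = 214, C[3] = 238, C[4] = 152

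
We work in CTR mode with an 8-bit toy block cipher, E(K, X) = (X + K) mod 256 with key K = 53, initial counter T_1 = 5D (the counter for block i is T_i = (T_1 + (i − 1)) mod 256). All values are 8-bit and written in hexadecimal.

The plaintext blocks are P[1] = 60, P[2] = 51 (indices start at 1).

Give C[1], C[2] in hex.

C[1] = D0, C[2] = E0

CTR encryption: S_i = E(K, T_i) where T_i is the counter for block i; C_i = P_i ⊕ S_i.
C[1]: T = 5D, S = E(K, T) = B0; 60 ⊕ B0 = D0.
C[2]: T = 5E, S = E(K, T) = B1; 51 ⊕ B1 = E0.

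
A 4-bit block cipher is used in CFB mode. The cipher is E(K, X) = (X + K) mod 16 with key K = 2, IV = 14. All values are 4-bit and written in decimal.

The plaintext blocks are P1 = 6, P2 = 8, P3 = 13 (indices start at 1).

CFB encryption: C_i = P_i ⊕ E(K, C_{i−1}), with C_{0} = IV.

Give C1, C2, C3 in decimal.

C1: E(K, 14) = 0; 6 ⊕ 0 = 6.
C2: E(K, 6) = 8; 8 ⊕ 8 = 0.
C3: E(K, 0) = 2; 13 ⊕ 2 = 15.

C1 = 6, C2 = 0, C3 = 15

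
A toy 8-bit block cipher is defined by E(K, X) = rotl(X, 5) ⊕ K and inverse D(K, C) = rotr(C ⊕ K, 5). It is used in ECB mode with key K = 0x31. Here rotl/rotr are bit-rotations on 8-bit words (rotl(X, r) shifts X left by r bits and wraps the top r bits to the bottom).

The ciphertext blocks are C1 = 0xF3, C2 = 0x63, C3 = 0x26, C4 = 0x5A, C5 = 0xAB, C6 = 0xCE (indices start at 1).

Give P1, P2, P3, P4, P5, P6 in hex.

ECB decryption: P_i = D(K, C_i).
P1: D(K, 0xF3) = 0x16.
P2: D(K, 0x63) = 0x92.
P3: D(K, 0x26) = 0xB8.
P4: D(K, 0x5A) = 0x5B.
P5: D(K, 0xAB) = 0xD4.
P6: D(K, 0xCE) = 0xFF.

P1 = 0x16, P2 = 0x92, P3 = 0xB8, P4 = 0x5B, P5 = 0xD4, P6 = 0xFF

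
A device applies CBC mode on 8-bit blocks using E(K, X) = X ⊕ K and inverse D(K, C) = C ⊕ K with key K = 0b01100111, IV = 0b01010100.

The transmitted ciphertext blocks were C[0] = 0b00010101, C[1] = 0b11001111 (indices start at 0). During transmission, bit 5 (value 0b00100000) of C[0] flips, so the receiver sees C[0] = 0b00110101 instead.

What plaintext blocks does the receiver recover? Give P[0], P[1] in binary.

CBC decryption: P_i = D(K, C_i) ⊕ C_{i−1}, with C_{−1} = IV.
Only C[0] changed, to 0b00110101. In CBC, a change in C_i garbles P_i and flips the same bit in P_{i+1}. Decrypting the received ciphertext:
P[0]: D(K, 0b00110101) = 0b01010010; 0b01010010 ⊕ 0b01010100 = 0b00000110.
P[1]: D(K, 0b11001111) = 0b10101000; 0b10101000 ⊕ 0b00110101 = 0b10011101.
Blocks that differ from the original plaintext: P[0], P[1].

P[0] = 0b00000110, P[1] = 0b10011101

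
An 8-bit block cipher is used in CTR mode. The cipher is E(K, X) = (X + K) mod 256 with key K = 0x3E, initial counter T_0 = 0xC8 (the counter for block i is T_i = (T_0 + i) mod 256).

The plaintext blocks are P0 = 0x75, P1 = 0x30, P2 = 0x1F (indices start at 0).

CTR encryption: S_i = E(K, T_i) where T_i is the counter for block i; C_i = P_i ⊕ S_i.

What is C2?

C2 = 0x17

C0: T = 0xC8, S = E(K, T) = 0x06; 0x75 ⊕ 0x06 = 0x73.
C1: T = 0xC9, S = E(K, T) = 0x07; 0x30 ⊕ 0x07 = 0x37.
C2: T = 0xCA, S = E(K, T) = 0x08; 0x1F ⊕ 0x08 = 0x17.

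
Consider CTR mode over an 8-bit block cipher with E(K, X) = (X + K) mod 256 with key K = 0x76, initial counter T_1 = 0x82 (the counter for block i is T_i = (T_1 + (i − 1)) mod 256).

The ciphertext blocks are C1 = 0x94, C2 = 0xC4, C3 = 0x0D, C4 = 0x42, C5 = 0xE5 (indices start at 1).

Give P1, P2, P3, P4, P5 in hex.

CTR decryption: S_i = E(K, T_i) where T_i is the counter for block i; P_i = C_i ⊕ S_i.
P1: T = 0x82, S = E(K, T) = 0xF8; 0x94 ⊕ 0xF8 = 0x6C.
P2: T = 0x83, S = E(K, T) = 0xF9; 0xC4 ⊕ 0xF9 = 0x3D.
P3: T = 0x84, S = E(K, T) = 0xFA; 0x0D ⊕ 0xFA = 0xF7.
P4: T = 0x85, S = E(K, T) = 0xFB; 0x42 ⊕ 0xFB = 0xB9.
P5: T = 0x86, S = E(K, T) = 0xFC; 0xE5 ⊕ 0xFC = 0x19.

P1 = 0x6C, P2 = 0x3D, P3 = 0xF7, P4 = 0xB9, P5 = 0x19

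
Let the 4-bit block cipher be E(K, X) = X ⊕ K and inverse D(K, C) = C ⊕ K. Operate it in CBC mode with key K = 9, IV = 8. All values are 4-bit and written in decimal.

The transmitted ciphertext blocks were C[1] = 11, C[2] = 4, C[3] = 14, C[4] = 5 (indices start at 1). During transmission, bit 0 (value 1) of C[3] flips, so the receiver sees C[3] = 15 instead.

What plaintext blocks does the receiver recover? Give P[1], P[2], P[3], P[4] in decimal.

P[1] = 10, P[2] = 6, P[3] = 2, P[4] = 3

CBC decryption: P_i = D(K, C_i) ⊕ C_{i−1}, with C_{0} = IV.
Only C[3] changed, to 15. In CBC, a change in C_i garbles P_i and flips the same bit in P_{i+1}. Decrypting the received ciphertext:
P[1]: D(K, 11) = 2; 2 ⊕ 8 = 10.
P[2]: D(K, 4) = 13; 13 ⊕ 11 = 6.
P[3]: D(K, 15) = 6; 6 ⊕ 4 = 2.
P[4]: D(K, 5) = 12; 12 ⊕ 15 = 3.
Blocks that differ from the original plaintext: P[3], P[4].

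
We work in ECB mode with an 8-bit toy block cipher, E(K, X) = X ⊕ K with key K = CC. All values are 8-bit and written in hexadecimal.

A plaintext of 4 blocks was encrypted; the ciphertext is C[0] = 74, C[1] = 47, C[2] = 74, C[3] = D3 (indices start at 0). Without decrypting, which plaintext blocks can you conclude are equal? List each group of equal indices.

P[0] = P[2]

ECB encrypts each block independently with the same key, so equal ciphertext blocks imply equal plaintext blocks.
C[0] = C[2] = 74, so P[0] = P[2].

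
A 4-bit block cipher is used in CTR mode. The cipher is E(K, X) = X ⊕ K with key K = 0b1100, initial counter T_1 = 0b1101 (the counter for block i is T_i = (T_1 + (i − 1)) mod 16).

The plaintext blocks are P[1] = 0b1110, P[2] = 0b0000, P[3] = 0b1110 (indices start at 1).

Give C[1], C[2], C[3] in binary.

C[1] = 0b1111, C[2] = 0b0010, C[3] = 0b1101

CTR encryption: S_i = E(K, T_i) where T_i is the counter for block i; C_i = P_i ⊕ S_i.
C[1]: T = 0b1101, S = E(K, T) = 0b0001; 0b1110 ⊕ 0b0001 = 0b1111.
C[2]: T = 0b1110, S = E(K, T) = 0b0010; 0b0000 ⊕ 0b0010 = 0b0010.
C[3]: T = 0b1111, S = E(K, T) = 0b0011; 0b1110 ⊕ 0b0011 = 0b1101.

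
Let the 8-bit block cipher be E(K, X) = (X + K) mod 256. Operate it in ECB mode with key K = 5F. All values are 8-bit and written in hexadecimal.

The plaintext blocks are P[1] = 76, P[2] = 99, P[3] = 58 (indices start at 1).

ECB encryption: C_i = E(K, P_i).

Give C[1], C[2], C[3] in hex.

C[1]: E(K, 76) = D5.
C[2]: E(K, 99) = F8.
C[3]: E(K, 58) = B7.

C[1] = D5, C[2] = F8, C[3] = B7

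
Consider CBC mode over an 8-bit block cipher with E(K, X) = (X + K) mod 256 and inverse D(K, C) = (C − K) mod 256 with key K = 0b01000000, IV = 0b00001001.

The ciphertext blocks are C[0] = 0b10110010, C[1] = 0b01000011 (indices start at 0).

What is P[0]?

P[0] = 0b01111011

CBC decryption: P_i = D(K, C_i) ⊕ C_{i−1}, with C_{−1} = IV.
P[0]: D(K, 0b10110010) = 0b01110010; 0b01110010 ⊕ 0b00001001 = 0b01111011.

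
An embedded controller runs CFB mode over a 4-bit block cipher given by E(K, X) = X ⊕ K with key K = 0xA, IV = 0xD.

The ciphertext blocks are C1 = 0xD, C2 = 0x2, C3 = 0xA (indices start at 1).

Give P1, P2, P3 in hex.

P1 = 0xA, P2 = 0x5, P3 = 0x2

CFB decryption: P_i = C_i ⊕ E(K, C_{i−1}), with C_{0} = IV.
P1: E(K, 0xD) = 0x7; 0xD ⊕ 0x7 = 0xA.
P2: E(K, 0xD) = 0x7; 0x2 ⊕ 0x7 = 0x5.
P3: E(K, 0x2) = 0x8; 0xA ⊕ 0x8 = 0x2.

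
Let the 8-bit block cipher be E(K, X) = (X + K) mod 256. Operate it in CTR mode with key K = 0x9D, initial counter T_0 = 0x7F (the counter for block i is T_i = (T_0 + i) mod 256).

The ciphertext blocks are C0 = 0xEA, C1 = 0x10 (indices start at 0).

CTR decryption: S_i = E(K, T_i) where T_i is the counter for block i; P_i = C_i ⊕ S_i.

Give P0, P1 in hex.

P0 = 0xF6, P1 = 0x0D

P0: T = 0x7F, S = E(K, T) = 0x1C; 0xEA ⊕ 0x1C = 0xF6.
P1: T = 0x80, S = E(K, T) = 0x1D; 0x10 ⊕ 0x1D = 0x0D.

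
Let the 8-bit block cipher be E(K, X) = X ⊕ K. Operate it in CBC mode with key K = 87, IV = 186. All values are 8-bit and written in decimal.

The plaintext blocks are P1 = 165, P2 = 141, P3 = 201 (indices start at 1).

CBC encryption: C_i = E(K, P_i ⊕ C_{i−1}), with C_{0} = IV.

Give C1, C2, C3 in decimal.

C1 = 72, C2 = 146, C3 = 12

C1: P1 ⊕ 186 = 31; E(K, 31) = 72.
C2: P2 ⊕ 72 = 197; E(K, 197) = 146.
C3: P3 ⊕ 146 = 91; E(K, 91) = 12.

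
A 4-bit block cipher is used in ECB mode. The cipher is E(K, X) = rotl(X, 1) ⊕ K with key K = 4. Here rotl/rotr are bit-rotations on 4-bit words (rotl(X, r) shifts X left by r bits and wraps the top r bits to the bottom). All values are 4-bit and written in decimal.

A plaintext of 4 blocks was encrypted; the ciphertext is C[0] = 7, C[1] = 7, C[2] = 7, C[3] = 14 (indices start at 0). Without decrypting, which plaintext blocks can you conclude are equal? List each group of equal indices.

ECB encrypts each block independently with the same key, so equal ciphertext blocks imply equal plaintext blocks.
C[0] = C[1] = C[2] = 7, so P[0] = P[1] = P[2].

P[0] = P[1] = P[2]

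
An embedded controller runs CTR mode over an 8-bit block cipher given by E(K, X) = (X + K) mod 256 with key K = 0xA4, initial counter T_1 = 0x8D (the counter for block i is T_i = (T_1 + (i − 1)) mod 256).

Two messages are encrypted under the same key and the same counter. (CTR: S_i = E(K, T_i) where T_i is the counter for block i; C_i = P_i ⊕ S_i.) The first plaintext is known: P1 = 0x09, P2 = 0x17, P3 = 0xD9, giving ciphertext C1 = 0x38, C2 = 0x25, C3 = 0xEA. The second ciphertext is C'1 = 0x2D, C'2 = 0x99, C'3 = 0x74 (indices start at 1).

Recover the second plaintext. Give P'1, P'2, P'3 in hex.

In CTR with a reused counter, both messages share the same keystream S_i, so C_i ⊕ C'_i = P_i ⊕ P'_i and thus P'_i = P_i ⊕ C_i ⊕ C'_i.
P'1: 0x09 ⊕ 0x38 ⊕ 0x2D = 0x1C.
P'2: 0x17 ⊕ 0x25 ⊕ 0x99 = 0xAB.
P'3: 0xD9 ⊕ 0xEA ⊕ 0x74 = 0x47.

P'1 = 0x1C, P'2 = 0xAB, P'3 = 0x47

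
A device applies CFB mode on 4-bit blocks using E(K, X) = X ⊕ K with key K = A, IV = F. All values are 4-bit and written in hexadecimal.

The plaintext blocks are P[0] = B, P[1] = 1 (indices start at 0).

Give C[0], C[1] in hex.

CFB encryption: C_i = P_i ⊕ E(K, C_{i−1}), with C_{−1} = IV.
C[0]: E(K, F) = 5; B ⊕ 5 = E.
C[1]: E(K, E) = 4; 1 ⊕ 4 = 5.

C[0] = E, C[1] = 5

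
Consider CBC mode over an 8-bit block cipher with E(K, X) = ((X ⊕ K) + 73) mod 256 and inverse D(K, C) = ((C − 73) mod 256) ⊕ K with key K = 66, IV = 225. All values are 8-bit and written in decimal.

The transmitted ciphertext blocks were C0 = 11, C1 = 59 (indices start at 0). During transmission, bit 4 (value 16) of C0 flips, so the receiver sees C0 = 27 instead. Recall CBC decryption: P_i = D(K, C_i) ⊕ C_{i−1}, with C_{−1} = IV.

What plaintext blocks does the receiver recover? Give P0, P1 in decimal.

P0 = 113, P1 = 171

Only C0 changed, to 27. In CBC, a change in C_i garbles P_i and flips the same bit in P_{i+1}. Decrypting the received ciphertext:
P0: D(K, 27) = 144; 144 ⊕ 225 = 113.
P1: D(K, 59) = 176; 176 ⊕ 27 = 171.
Blocks that differ from the original plaintext: P0, P1.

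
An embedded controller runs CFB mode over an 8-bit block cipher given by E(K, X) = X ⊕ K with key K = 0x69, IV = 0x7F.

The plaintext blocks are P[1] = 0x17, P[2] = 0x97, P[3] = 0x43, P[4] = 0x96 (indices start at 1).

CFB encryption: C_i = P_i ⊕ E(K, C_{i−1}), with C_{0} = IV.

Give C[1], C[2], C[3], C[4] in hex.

C[1]: E(K, 0x7F) = 0x16; 0x17 ⊕ 0x16 = 0x01.
C[2]: E(K, 0x01) = 0x68; 0x97 ⊕ 0x68 = 0xFF.
C[3]: E(K, 0xFF) = 0x96; 0x43 ⊕ 0x96 = 0xD5.
C[4]: E(K, 0xD5) = 0xBC; 0x96 ⊕ 0xBC = 0x2A.

C[1] = 0x01, C[2] = 0xFF, C[3] = 0xD5, C[4] = 0x2A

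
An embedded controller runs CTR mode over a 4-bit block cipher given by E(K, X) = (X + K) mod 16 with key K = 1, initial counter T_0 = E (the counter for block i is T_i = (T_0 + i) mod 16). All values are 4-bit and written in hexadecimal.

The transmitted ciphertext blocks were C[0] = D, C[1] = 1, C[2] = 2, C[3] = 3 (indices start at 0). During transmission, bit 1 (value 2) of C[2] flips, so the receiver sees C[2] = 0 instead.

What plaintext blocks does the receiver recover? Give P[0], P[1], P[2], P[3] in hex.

P[0] = 2, P[1] = 1, P[2] = 1, P[3] = 1

CTR decryption: S_i = E(K, T_i) where T_i is the counter for block i; P_i = C_i ⊕ S_i.
Only C[2] changed, to 0. In CTR, a change in C_i flips the same bit in P_i only; the keystream is unaffected. Decrypting the received ciphertext:
P[0]: T = E, S = E(K, T) = F; D ⊕ F = 2.
P[1]: T = F, S = E(K, T) = 0; 1 ⊕ 0 = 1.
P[2]: T = 0, S = E(K, T) = 1; 0 ⊕ 1 = 1.
P[3]: T = 1, S = E(K, T) = 2; 3 ⊕ 2 = 1.
Blocks that differ from the original plaintext: P[2].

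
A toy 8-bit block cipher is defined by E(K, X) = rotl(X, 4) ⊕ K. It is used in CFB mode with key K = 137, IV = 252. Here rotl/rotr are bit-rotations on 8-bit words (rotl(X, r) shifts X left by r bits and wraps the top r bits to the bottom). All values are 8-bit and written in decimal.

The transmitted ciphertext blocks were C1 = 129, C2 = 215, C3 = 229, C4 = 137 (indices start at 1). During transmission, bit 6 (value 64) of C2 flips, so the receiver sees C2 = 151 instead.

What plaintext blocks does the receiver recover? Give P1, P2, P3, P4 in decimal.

CFB decryption: P_i = C_i ⊕ E(K, C_{i−1}), with C_{0} = IV.
Only C2 changed, to 151. In CFB, a change in C_i flips the same bit in P_i and garbles P_{i+1}. Decrypting the received ciphertext:
P1: E(K, 252) = 70; 129 ⊕ 70 = 199.
P2: E(K, 129) = 145; 151 ⊕ 145 = 6.
P3: E(K, 151) = 240; 229 ⊕ 240 = 21.
P4: E(K, 229) = 215; 137 ⊕ 215 = 94.
Blocks that differ from the original plaintext: P2, P3.

P1 = 199, P2 = 6, P3 = 21, P4 = 94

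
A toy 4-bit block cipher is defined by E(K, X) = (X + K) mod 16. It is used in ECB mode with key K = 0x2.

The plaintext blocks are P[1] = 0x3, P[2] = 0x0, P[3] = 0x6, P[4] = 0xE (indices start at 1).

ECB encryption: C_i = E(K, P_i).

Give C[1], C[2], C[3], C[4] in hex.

C[1]: E(K, 0x3) = 0x5.
C[2]: E(K, 0x0) = 0x2.
C[3]: E(K, 0x6) = 0x8.
C[4]: E(K, 0xE) = 0x0.

C[1] = 0x5, C[2] = 0x2, C[3] = 0x8, C[4] = 0x0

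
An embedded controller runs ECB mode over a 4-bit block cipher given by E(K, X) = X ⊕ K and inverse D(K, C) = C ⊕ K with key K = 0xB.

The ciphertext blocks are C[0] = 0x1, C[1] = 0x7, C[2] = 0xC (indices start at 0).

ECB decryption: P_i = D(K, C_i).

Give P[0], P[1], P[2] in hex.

P[0]: D(K, 0x1) = 0xA.
P[1]: D(K, 0x7) = 0xC.
P[2]: D(K, 0xC) = 0x7.

P[0] = 0xA, P[1] = 0xC, P[2] = 0x7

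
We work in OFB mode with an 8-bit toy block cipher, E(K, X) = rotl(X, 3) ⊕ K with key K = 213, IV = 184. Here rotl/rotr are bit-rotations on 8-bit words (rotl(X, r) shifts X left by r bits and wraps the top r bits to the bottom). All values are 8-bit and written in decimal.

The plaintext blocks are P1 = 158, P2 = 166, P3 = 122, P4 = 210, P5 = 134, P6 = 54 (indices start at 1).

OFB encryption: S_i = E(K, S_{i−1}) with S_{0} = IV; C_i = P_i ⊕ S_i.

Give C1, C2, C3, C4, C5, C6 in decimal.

C1: S = E(K, 184) = 16; 158 ⊕ 16 = 142.
C2: S = E(K, 16) = 85; 166 ⊕ 85 = 243.
C3: S = E(K, 85) = 127; 122 ⊕ 127 = 5.
C4: S = E(K, 127) = 46; 210 ⊕ 46 = 252.
C5: S = E(K, 46) = 164; 134 ⊕ 164 = 34.
C6: S = E(K, 164) = 240; 54 ⊕ 240 = 198.

C1 = 142, C2 = 243, C3 = 5, C4 = 252, C5 = 34, C6 = 198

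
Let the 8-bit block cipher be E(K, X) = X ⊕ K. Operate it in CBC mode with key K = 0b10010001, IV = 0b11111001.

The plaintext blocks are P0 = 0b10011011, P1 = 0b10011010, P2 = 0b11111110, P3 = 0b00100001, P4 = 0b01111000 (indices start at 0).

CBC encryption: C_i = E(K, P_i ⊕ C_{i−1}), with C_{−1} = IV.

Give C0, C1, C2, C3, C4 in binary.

C0 = 0b11110011, C1 = 0b11111000, C2 = 0b10010111, C3 = 0b00100111, C4 = 0b11001110

C0: P0 ⊕ 0b11111001 = 0b01100010; E(K, 0b01100010) = 0b11110011.
C1: P1 ⊕ 0b11110011 = 0b01101001; E(K, 0b01101001) = 0b11111000.
C2: P2 ⊕ 0b11111000 = 0b00000110; E(K, 0b00000110) = 0b10010111.
C3: P3 ⊕ 0b10010111 = 0b10110110; E(K, 0b10110110) = 0b00100111.
C4: P4 ⊕ 0b00100111 = 0b01011111; E(K, 0b01011111) = 0b11001110.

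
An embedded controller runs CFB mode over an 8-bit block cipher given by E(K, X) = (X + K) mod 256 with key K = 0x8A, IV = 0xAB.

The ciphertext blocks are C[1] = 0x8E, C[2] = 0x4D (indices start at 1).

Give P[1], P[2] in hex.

P[1] = 0xBB, P[2] = 0x55

CFB decryption: P_i = C_i ⊕ E(K, C_{i−1}), with C_{0} = IV.
P[1]: E(K, 0xAB) = 0x35; 0x8E ⊕ 0x35 = 0xBB.
P[2]: E(K, 0x8E) = 0x18; 0x4D ⊕ 0x18 = 0x55.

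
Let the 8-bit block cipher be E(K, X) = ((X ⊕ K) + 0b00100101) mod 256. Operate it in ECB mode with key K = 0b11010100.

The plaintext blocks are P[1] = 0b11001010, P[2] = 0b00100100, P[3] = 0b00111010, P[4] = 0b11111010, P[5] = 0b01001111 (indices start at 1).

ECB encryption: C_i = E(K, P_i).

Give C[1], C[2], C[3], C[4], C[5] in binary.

C[1] = 0b01000011, C[2] = 0b00010101, C[3] = 0b00010011, C[4] = 0b01010011, C[5] = 0b11000000

C[1]: E(K, 0b11001010) = 0b01000011.
C[2]: E(K, 0b00100100) = 0b00010101.
C[3]: E(K, 0b00111010) = 0b00010011.
C[4]: E(K, 0b11111010) = 0b01010011.
C[5]: E(K, 0b01001111) = 0b11000000.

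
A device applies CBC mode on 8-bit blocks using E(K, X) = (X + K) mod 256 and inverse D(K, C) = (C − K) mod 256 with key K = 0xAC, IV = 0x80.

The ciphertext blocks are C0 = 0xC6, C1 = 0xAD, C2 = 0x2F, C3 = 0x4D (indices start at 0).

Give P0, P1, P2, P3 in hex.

CBC decryption: P_i = D(K, C_i) ⊕ C_{i−1}, with C_{−1} = IV.
P0: D(K, 0xC6) = 0x1A; 0x1A ⊕ 0x80 = 0x9A.
P1: D(K, 0xAD) = 0x01; 0x01 ⊕ 0xC6 = 0xC7.
P2: D(K, 0x2F) = 0x83; 0x83 ⊕ 0xAD = 0x2E.
P3: D(K, 0x4D) = 0xA1; 0xA1 ⊕ 0x2F = 0x8E.

P0 = 0x9A, P1 = 0xC7, P2 = 0x2E, P3 = 0x8E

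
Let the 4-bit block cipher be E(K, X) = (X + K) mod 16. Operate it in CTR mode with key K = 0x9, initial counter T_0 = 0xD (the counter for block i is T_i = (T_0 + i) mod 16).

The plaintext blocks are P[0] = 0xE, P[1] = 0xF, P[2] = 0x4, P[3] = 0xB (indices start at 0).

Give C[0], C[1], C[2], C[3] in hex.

CTR encryption: S_i = E(K, T_i) where T_i is the counter for block i; C_i = P_i ⊕ S_i.
C[0]: T = 0xD, S = E(K, T) = 0x6; 0xE ⊕ 0x6 = 0x8.
C[1]: T = 0xE, S = E(K, T) = 0x7; 0xF ⊕ 0x7 = 0x8.
C[2]: T = 0xF, S = E(K, T) = 0x8; 0x4 ⊕ 0x8 = 0xC.
C[3]: T = 0x0, S = E(K, T) = 0x9; 0xB ⊕ 0x9 = 0x2.

C[0] = 0x8, C[1] = 0x8, C[2] = 0xC, C[3] = 0x2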